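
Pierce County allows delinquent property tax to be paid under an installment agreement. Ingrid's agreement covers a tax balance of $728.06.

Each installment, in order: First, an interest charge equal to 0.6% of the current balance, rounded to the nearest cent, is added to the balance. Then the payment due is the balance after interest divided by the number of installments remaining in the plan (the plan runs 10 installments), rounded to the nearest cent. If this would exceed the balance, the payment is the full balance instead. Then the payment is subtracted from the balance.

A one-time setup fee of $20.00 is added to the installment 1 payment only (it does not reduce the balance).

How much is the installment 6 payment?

$75.47

# | Opening | Interest | Payment | Fee | End bal
1 | $728.06 | $4.37 | $73.24 | $20.00 | $659.19
2 | $659.19 | $3.96 | $73.68 | — | $589.47
3 | $589.47 | $3.54 | $74.13 | — | $518.88
4 | $518.88 | $3.11 | $74.57 | — | $447.42
5 | $447.42 | $2.68 | $75.02 | — | $375.08
6 | $375.08 | $2.25 | $75.47 | — | $301.86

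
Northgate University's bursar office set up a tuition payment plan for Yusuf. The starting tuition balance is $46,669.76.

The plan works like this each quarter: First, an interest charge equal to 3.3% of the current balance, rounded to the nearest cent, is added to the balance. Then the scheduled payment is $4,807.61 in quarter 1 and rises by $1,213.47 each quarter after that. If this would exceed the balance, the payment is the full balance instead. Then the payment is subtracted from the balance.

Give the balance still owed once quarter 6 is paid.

# | Opening | Interest | Payment | End bal
1 | $46,669.76 | $1,540.10 | $4,807.61 | $43,402.25
2 | $43,402.25 | $1,432.27 | $6,021.08 | $38,813.44
3 | $38,813.44 | $1,280.84 | $7,234.55 | $32,859.73
4 | $32,859.73 | $1,084.37 | $8,448.02 | $25,496.08
5 | $25,496.08 | $841.37 | $9,661.49 | $16,675.96
6 | $16,675.96 | $550.31 | $10,874.96 | $6,351.31

$6,351.31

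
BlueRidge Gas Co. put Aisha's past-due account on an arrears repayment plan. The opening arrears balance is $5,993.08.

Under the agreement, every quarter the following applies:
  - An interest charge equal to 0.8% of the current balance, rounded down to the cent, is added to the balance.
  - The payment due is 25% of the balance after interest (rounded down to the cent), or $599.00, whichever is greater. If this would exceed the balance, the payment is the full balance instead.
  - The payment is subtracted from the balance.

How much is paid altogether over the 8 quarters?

Quarter 1: opening $5,993.08; interest $47.94 → $6,041.02; payment $1,510.25; balance $4,530.77
Quarter 2: opening $4,530.77; interest $36.24 → $4,567.01; payment $1,141.75; balance $3,425.26
Quarter 3: opening $3,425.26; interest $27.40 → $3,452.66; payment $863.16; balance $2,589.50
Quarter 4: opening $2,589.50; interest $20.71 → $2,610.21; payment $652.55; balance $1,957.66
Quarter 5: opening $1,957.66; interest $15.66 → $1,973.32; payment $599.00; balance $1,374.32
Quarter 6: opening $1,374.32; interest $10.99 → $1,385.31; payment $599.00; balance $786.31
Quarter 7: opening $786.31; interest $6.29 → $792.60; payment $599.00; balance $193.60
Quarter 8: opening $193.60; interest $1.54 → $195.14; payment $195.14; balance $0.00
Total paid: $6,159.85

$6,159.85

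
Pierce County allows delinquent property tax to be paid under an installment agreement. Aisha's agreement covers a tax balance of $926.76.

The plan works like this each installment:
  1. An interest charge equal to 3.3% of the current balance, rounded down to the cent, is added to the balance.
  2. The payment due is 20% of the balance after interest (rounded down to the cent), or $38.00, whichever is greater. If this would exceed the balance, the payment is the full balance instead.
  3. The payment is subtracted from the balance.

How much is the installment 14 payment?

Installment 1: $926.76 +$30.58 interest = $957.34; pay $191.46 → $765.88
Installment 2: $765.88 +$25.27 interest = $791.15; pay $158.23 → $632.92
Installment 3: $632.92 +$20.88 interest = $653.80; pay $130.76 → $523.04
Installment 4: $523.04 +$17.26 interest = $540.30; pay $108.06 → $432.24
Installment 5: $432.24 +$14.26 interest = $446.50; pay $89.30 → $357.20
Installment 6: $357.20 +$11.78 interest = $368.98; pay $73.79 → $295.19
Installment 7: $295.19 +$9.74 interest = $304.93; pay $60.98 → $243.95
Installment 8: $243.95 +$8.05 interest = $252.00; pay $50.40 → $201.60
Installment 9: $201.60 +$6.65 interest = $208.25; pay $41.65 → $166.60
Installment 10: $166.60 +$5.49 interest = $172.09; pay $38.00 → $134.09
Installment 11: $134.09 +$4.42 interest = $138.51; pay $38.00 → $100.51
Installment 12: $100.51 +$3.31 interest = $103.82; pay $38.00 → $65.82
Installment 13: $65.82 +$2.17 interest = $67.99; pay $38.00 → $29.99
Installment 14: $29.99 +$0.98 interest = $30.97; pay $30.97 → $0.00

$30.97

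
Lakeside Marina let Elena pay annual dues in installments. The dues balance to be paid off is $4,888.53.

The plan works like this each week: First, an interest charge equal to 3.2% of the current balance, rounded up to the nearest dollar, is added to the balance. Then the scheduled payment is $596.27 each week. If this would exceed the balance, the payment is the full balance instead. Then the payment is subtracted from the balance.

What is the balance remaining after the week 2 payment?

$3,995.99

# | Opening | Interest | Payment | End bal
1 | $4,888.53 | $157.00 | $596.27 | $4,449.26
2 | $4,449.26 | $143.00 | $596.27 | $3,995.99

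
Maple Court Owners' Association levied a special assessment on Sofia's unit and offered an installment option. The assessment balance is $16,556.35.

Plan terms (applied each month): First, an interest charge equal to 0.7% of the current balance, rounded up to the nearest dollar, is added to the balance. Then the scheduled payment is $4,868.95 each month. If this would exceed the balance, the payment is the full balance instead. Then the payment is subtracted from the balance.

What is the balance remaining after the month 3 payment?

# | Opening | Interest | Payment | End bal
1 | $16,556.35 | $116.00 | $4,868.95 | $11,803.40
2 | $11,803.40 | $83.00 | $4,868.95 | $7,017.45
3 | $7,017.45 | $50.00 | $4,868.95 | $2,198.50

$2,198.50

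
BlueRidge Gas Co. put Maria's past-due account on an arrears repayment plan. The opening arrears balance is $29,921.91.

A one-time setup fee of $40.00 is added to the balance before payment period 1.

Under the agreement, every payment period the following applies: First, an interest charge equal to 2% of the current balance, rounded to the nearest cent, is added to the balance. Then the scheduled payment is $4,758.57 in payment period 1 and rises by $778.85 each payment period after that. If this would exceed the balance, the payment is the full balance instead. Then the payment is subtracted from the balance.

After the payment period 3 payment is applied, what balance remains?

Payment period 1: opening $29,961.91; interest $599.24 → $30,561.15; payment $4,758.57; balance $25,802.58
Payment period 2: opening $25,802.58; interest $516.05 → $26,318.63; payment $5,537.42; balance $20,781.21
Payment period 3: opening $20,781.21; interest $415.62 → $21,196.83; payment $6,316.27; balance $14,880.56

$14,880.56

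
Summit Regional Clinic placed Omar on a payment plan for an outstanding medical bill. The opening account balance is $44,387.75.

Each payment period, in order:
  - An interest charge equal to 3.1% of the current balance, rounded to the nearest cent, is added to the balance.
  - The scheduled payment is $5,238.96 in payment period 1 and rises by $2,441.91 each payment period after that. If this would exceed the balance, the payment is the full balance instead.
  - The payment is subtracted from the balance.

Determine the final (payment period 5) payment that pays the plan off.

Payment period 1: $44,387.75 +$1,376.02 interest = $45,763.77; pay $5,238.96 → $40,524.81
Payment period 2: $40,524.81 +$1,256.27 interest = $41,781.08; pay $7,680.87 → $34,100.21
Payment period 3: $34,100.21 +$1,057.11 interest = $35,157.32; pay $10,122.78 → $25,034.54
Payment period 4: $25,034.54 +$776.07 interest = $25,810.61; pay $12,564.69 → $13,245.92
Payment period 5: $13,245.92 +$410.62 interest = $13,656.54; pay $13,656.54 → $0.00

$13,656.54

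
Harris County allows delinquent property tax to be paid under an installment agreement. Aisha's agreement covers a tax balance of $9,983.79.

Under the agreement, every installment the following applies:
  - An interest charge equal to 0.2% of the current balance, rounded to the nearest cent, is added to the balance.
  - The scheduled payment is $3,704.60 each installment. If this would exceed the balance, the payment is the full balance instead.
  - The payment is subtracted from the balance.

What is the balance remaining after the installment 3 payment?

$0.00

Installment 1: $9,983.79 +$19.97 interest = $10,003.76; pay $3,704.60 → $6,299.16
Installment 2: $6,299.16 +$12.60 interest = $6,311.76; pay $3,704.60 → $2,607.16
Installment 3: $2,607.16 +$5.21 interest = $2,612.37; pay $2,612.37 → $0.00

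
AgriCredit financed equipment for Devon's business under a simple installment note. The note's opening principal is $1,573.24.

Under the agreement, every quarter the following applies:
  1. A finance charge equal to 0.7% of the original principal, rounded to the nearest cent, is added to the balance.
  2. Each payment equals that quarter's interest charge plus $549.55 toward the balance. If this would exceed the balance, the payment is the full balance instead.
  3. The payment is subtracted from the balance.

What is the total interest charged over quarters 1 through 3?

Quarter 1: $1,573.24 +$11.01 interest = $1,584.25; pay $560.56 → $1,023.69
Quarter 2: $1,023.69 +$11.01 interest = $1,034.70; pay $560.56 → $474.14
Quarter 3: $474.14 +$11.01 interest = $485.15; pay $485.15 → $0.00
Total interest: $11.01 + $11.01 + $11.01 = $33.03

$33.03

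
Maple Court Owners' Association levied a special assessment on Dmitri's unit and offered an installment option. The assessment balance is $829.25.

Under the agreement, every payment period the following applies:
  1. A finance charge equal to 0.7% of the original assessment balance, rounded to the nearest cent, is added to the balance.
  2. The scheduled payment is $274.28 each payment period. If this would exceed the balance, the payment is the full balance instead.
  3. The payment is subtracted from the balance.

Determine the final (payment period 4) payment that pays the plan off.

$29.61

Payment period 1: opening $829.25; interest $5.80 → $835.05; payment $274.28; balance $560.77
Payment period 2: opening $560.77; interest $5.80 → $566.57; payment $274.28; balance $292.29
Payment period 3: opening $292.29; interest $5.80 → $298.09; payment $274.28; balance $23.81
Payment period 4: opening $23.81; interest $5.80 → $29.61; payment $29.61; balance $0.00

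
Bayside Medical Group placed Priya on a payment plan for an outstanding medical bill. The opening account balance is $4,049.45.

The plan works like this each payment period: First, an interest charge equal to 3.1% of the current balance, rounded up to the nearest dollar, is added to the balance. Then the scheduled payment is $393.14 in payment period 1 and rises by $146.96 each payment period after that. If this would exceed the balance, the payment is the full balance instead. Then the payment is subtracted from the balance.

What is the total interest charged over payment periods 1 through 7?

$535.00

Payment period 1: opening $4,049.45; interest $126.00 → $4,175.45; payment $393.14; balance $3,782.31
Payment period 2: opening $3,782.31; interest $118.00 → $3,900.31; payment $540.10; balance $3,360.21
Payment period 3: opening $3,360.21; interest $105.00 → $3,465.21; payment $687.06; balance $2,778.15
Payment period 4: opening $2,778.15; interest $87.00 → $2,865.15; payment $834.02; balance $2,031.13
Payment period 5: opening $2,031.13; interest $63.00 → $2,094.13; payment $980.98; balance $1,113.15
Payment period 6: opening $1,113.15; interest $35.00 → $1,148.15; payment $1,127.94; balance $20.21
Payment period 7: opening $20.21; interest $1.00 → $21.21; payment $21.21; balance $0.00
Total interest: $126.00 + $118.00 + $105.00 + $87.00 + $63.00 + $35.00 + $1.00 = $535.00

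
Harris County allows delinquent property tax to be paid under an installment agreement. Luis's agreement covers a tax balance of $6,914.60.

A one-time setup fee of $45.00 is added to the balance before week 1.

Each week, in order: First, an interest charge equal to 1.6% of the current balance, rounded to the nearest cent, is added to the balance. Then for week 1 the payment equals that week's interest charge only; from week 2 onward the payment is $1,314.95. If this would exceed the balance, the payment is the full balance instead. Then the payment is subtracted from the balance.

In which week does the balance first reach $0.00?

7

Week 1: $6,959.60 +$111.35 interest = $7,070.95; pay $111.35 → $6,959.60
Week 2: $6,959.60 +$111.35 interest = $7,070.95; pay $1,314.95 → $5,756.00
Week 3: $5,756.00 +$92.10 interest = $5,848.10; pay $1,314.95 → $4,533.15
Week 4: $4,533.15 +$72.53 interest = $4,605.68; pay $1,314.95 → $3,290.73
Week 5: $3,290.73 +$52.65 interest = $3,343.38; pay $1,314.95 → $2,028.43
Week 6: $2,028.43 +$32.45 interest = $2,060.88; pay $1,314.95 → $745.93
Week 7: $745.93 +$11.93 interest = $757.86; pay $757.86 → $0.00
Balance reaches $0.00 in week 7.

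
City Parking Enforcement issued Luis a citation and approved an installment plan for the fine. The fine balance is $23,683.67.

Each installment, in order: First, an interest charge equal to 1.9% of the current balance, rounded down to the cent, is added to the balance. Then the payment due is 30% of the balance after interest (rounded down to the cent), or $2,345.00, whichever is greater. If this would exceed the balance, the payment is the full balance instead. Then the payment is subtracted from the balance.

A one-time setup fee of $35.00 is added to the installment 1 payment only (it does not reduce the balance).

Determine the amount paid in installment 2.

Installment 1: opening $23,683.67; interest $449.98 → $24,133.65; payment $7,240.09 (+ $35.00 fee); balance $16,893.56
Installment 2: opening $16,893.56; interest $320.97 → $17,214.53; payment $5,164.35; balance $12,050.18

$5,164.35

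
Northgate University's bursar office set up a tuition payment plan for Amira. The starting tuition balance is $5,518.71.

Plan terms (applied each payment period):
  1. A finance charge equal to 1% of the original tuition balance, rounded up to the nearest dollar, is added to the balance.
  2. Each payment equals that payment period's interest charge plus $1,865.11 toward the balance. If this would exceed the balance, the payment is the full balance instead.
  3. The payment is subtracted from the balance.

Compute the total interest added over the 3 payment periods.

Payment period 1: $5,518.71 +$56.00 interest = $5,574.71; pay $1,921.11 → $3,653.60
Payment period 2: $3,653.60 +$56.00 interest = $3,709.60; pay $1,921.11 → $1,788.49
Payment period 3: $1,788.49 +$56.00 interest = $1,844.49; pay $1,844.49 → $0.00
Total interest: $56.00 + $56.00 + $56.00 = $168.00

$168.00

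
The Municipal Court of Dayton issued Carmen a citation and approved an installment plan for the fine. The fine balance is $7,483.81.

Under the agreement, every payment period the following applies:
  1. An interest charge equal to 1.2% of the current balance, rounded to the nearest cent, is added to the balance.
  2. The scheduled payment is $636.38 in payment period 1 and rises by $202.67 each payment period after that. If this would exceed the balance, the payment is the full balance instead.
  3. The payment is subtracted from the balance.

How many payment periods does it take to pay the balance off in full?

Payment period 1: opening $7,483.81; interest $89.81 → $7,573.62; payment $636.38; balance $6,937.24
Payment period 2: opening $6,937.24; interest $83.25 → $7,020.49; payment $839.05; balance $6,181.44
Payment period 3: opening $6,181.44; interest $74.18 → $6,255.62; payment $1,041.72; balance $5,213.90
Payment period 4: opening $5,213.90; interest $62.57 → $5,276.47; payment $1,244.39; balance $4,032.08
Payment period 5: opening $4,032.08; interest $48.38 → $4,080.46; payment $1,447.06; balance $2,633.40
Payment period 6: opening $2,633.40; interest $31.60 → $2,665.00; payment $1,649.73; balance $1,015.27
Payment period 7: opening $1,015.27; interest $12.18 → $1,027.45; payment $1,027.45; balance $0.00
Balance reaches $0.00 in payment period 7.

7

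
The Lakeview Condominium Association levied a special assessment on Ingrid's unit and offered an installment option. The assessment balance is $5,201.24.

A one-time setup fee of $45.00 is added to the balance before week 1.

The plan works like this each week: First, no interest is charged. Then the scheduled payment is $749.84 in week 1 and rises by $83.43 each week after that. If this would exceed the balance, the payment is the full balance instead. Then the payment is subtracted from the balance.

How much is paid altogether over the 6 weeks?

$5,246.24

Week 1: opening $5,246.24; payment $749.84; balance $4,496.40
Week 2: opening $4,496.40; payment $833.27; balance $3,663.13
Week 3: opening $3,663.13; payment $916.70; balance $2,746.43
Week 4: opening $2,746.43; payment $1,000.13; balance $1,746.30
Week 5: opening $1,746.30; payment $1,083.56; balance $662.74
Week 6: opening $662.74; payment $662.74; balance $0.00
Total paid: $5,246.24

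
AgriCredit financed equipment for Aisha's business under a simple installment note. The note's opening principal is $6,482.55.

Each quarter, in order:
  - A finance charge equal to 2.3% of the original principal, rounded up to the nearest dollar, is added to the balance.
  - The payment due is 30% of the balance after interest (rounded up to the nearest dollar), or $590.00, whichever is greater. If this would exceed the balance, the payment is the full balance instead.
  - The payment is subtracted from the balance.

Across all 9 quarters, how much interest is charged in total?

$1,350.00

Quarter 1: $6,482.55 +$150.00 interest = $6,632.55; pay $1,990.00 → $4,642.55
Quarter 2: $4,642.55 +$150.00 interest = $4,792.55; pay $1,438.00 → $3,354.55
Quarter 3: $3,354.55 +$150.00 interest = $3,504.55; pay $1,052.00 → $2,452.55
Quarter 4: $2,452.55 +$150.00 interest = $2,602.55; pay $781.00 → $1,821.55
Quarter 5: $1,821.55 +$150.00 interest = $1,971.55; pay $592.00 → $1,379.55
Quarter 6: $1,379.55 +$150.00 interest = $1,529.55; pay $590.00 → $939.55
Quarter 7: $939.55 +$150.00 interest = $1,089.55; pay $590.00 → $499.55
Quarter 8: $499.55 +$150.00 interest = $649.55; pay $590.00 → $59.55
Quarter 9: $59.55 +$150.00 interest = $209.55; pay $209.55 → $0.00
Total interest: $150.00 + $150.00 + $150.00 + $150.00 + $150.00 + $150.00 + $150.00 + $150.00 + $150.00 = $1,350.00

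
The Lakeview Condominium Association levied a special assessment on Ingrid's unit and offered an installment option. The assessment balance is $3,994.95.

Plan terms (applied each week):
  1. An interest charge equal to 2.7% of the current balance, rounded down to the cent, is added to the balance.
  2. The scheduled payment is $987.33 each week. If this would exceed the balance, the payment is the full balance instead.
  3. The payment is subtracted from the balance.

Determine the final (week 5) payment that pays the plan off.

$340.97

Week 1: opening $3,994.95; interest $107.86 → $4,102.81; payment $987.33; balance $3,115.48
Week 2: opening $3,115.48; interest $84.11 → $3,199.59; payment $987.33; balance $2,212.26
Week 3: opening $2,212.26; interest $59.73 → $2,271.99; payment $987.33; balance $1,284.66
Week 4: opening $1,284.66; interest $34.68 → $1,319.34; payment $987.33; balance $332.01
Week 5: opening $332.01; interest $8.96 → $340.97; payment $340.97; balance $0.00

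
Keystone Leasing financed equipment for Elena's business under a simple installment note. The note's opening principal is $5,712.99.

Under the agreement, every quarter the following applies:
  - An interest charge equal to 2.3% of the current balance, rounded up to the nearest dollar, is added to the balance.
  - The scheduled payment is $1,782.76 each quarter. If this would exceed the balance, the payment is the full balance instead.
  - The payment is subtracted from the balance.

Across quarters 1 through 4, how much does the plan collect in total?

Quarter 1: opening $5,712.99; interest $132.00 → $5,844.99; payment $1,782.76; balance $4,062.23
Quarter 2: opening $4,062.23; interest $94.00 → $4,156.23; payment $1,782.76; balance $2,373.47
Quarter 3: opening $2,373.47; interest $55.00 → $2,428.47; payment $1,782.76; balance $645.71
Quarter 4: opening $645.71; interest $15.00 → $660.71; payment $660.71; balance $0.00
Total paid: $6,008.99

$6,008.99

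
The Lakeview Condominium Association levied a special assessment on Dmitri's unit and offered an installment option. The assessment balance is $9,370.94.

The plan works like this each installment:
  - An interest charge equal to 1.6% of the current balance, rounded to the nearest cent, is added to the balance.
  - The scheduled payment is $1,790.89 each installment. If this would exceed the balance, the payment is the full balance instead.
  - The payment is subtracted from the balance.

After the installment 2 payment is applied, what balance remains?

$6,062.78

Installment 1: opening $9,370.94; interest $149.94 → $9,520.88; payment $1,790.89; balance $7,729.99
Installment 2: opening $7,729.99; interest $123.68 → $7,853.67; payment $1,790.89; balance $6,062.78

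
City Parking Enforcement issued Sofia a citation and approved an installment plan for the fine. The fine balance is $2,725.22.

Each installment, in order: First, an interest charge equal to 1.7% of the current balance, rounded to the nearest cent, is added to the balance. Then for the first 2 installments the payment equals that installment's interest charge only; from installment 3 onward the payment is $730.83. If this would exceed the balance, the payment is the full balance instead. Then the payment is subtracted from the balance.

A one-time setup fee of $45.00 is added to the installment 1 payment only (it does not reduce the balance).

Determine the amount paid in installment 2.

Installment 1: $2,725.22 +$46.33 interest = $2,771.55; pay $46.33 (+ $45.00 fee) → $2,725.22
Installment 2: $2,725.22 +$46.33 interest = $2,771.55; pay $46.33 → $2,725.22

$46.33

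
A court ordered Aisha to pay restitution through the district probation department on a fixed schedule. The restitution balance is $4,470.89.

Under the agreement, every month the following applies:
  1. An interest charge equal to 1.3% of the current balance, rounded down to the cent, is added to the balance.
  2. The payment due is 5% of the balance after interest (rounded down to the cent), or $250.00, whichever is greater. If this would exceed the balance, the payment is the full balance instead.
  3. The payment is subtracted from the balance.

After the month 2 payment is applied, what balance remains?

Month 1: $4,470.89 +$58.12 interest = $4,529.01; pay $250.00 → $4,279.01
Month 2: $4,279.01 +$55.62 interest = $4,334.63; pay $250.00 → $4,084.63

$4,084.63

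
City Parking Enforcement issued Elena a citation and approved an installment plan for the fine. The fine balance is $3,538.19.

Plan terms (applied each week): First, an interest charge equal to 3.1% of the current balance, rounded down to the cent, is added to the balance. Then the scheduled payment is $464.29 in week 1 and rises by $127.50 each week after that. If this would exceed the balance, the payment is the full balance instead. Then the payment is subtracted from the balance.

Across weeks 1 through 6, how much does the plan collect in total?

# | Opening | Interest | Payment | End bal
1 | $3,538.19 | $109.68 | $464.29 | $3,183.58
2 | $3,183.58 | $98.69 | $591.79 | $2,690.48
3 | $2,690.48 | $83.40 | $719.29 | $2,054.59
4 | $2,054.59 | $63.69 | $846.79 | $1,271.49
5 | $1,271.49 | $39.41 | $974.29 | $336.61
6 | $336.61 | $10.43 | $347.04 | $0.00
Total paid: $3,943.49

$3,943.49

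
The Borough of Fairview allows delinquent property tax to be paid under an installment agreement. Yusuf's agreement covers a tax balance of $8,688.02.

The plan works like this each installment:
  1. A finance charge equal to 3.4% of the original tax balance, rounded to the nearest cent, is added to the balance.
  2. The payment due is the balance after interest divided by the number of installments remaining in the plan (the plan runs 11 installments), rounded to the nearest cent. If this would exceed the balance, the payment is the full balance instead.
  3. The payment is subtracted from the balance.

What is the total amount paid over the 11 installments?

Installment 1: opening $8,688.02; interest $295.39 → $8,983.41; payment $816.67; balance $8,166.74
Installment 2: opening $8,166.74; interest $295.39 → $8,462.13; payment $846.21; balance $7,615.92
Installment 3: opening $7,615.92; interest $295.39 → $7,911.31; payment $879.03; balance $7,032.28
Installment 4: opening $7,032.28; interest $295.39 → $7,327.67; payment $915.96; balance $6,411.71
Installment 5: opening $6,411.71; interest $295.39 → $6,707.10; payment $958.16; balance $5,748.94
Installment 6: opening $5,748.94; interest $295.39 → $6,044.33; payment $1,007.39; balance $5,036.94
Installment 7: opening $5,036.94; interest $295.39 → $5,332.33; payment $1,066.47; balance $4,265.86
Installment 8: opening $4,265.86; interest $295.39 → $4,561.25; payment $1,140.31; balance $3,420.94
Installment 9: opening $3,420.94; interest $295.39 → $3,716.33; payment $1,238.78; balance $2,477.55
Installment 10: opening $2,477.55; interest $295.39 → $2,772.94; payment $1,386.47; balance $1,386.47
Installment 11: opening $1,386.47; interest $295.39 → $1,681.86; payment $1,681.86; balance $0.00
Total paid: $11,937.31

$11,937.31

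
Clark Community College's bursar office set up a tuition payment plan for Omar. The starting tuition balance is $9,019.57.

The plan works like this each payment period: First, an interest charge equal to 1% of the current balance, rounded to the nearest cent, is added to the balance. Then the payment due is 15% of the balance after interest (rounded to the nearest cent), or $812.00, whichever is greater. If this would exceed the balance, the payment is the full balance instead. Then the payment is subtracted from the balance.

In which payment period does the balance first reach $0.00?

# | Opening | Interest | Payment | End bal
1 | $9,019.57 | $90.20 | $1,366.47 | $7,743.30
2 | $7,743.30 | $77.43 | $1,173.11 | $6,647.62
3 | $6,647.62 | $66.48 | $1,007.12 | $5,706.98
4 | $5,706.98 | $57.07 | $864.61 | $4,899.44
5 | $4,899.44 | $48.99 | $812.00 | $4,136.43
6 | $4,136.43 | $41.36 | $812.00 | $3,365.79
7 | $3,365.79 | $33.66 | $812.00 | $2,587.45
8 | $2,587.45 | $25.87 | $812.00 | $1,801.32
9 | $1,801.32 | $18.01 | $812.00 | $1,007.33
10 | $1,007.33 | $10.07 | $812.00 | $205.40
11 | $205.40 | $2.05 | $207.45 | $0.00
Balance reaches $0.00 in payment period 11.

11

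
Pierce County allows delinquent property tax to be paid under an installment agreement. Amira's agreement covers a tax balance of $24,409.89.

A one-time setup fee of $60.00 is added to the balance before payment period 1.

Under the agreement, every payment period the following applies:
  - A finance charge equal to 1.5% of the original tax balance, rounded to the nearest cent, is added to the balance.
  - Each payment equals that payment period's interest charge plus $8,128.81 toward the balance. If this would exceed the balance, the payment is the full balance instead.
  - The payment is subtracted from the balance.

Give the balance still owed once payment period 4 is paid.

$0.00

Payment period 1: $24,469.89 +$366.15 interest = $24,836.04; pay $8,494.96 → $16,341.08
Payment period 2: $16,341.08 +$366.15 interest = $16,707.23; pay $8,494.96 → $8,212.27
Payment period 3: $8,212.27 +$366.15 interest = $8,578.42; pay $8,494.96 → $83.46
Payment period 4: $83.46 +$366.15 interest = $449.61; pay $449.61 → $0.00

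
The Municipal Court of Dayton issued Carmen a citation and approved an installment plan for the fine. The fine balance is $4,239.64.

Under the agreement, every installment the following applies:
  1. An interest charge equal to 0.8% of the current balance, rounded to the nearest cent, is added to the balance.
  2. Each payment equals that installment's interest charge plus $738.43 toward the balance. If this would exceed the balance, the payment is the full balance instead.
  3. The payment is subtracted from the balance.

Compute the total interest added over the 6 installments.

Installment 1: $4,239.64 +$33.92 interest = $4,273.56; pay $772.35 → $3,501.21
Installment 2: $3,501.21 +$28.01 interest = $3,529.22; pay $766.44 → $2,762.78
Installment 3: $2,762.78 +$22.10 interest = $2,784.88; pay $760.53 → $2,024.35
Installment 4: $2,024.35 +$16.19 interest = $2,040.54; pay $754.62 → $1,285.92
Installment 5: $1,285.92 +$10.29 interest = $1,296.21; pay $748.72 → $547.49
Installment 6: $547.49 +$4.38 interest = $551.87; pay $551.87 → $0.00
Total interest: $33.92 + $28.01 + $22.10 + $16.19 + $10.29 + $4.38 = $114.89

$114.89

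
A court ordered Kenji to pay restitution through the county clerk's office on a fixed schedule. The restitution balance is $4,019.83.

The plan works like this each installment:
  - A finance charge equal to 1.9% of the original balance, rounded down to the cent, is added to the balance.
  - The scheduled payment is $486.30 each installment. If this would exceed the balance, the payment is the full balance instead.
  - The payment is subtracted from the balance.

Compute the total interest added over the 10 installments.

$763.70

Installment 1: opening $4,019.83; interest $76.37 → $4,096.20; payment $486.30; balance $3,609.90
Installment 2: opening $3,609.90; interest $76.37 → $3,686.27; payment $486.30; balance $3,199.97
Installment 3: opening $3,199.97; interest $76.37 → $3,276.34; payment $486.30; balance $2,790.04
Installment 4: opening $2,790.04; interest $76.37 → $2,866.41; payment $486.30; balance $2,380.11
Installment 5: opening $2,380.11; interest $76.37 → $2,456.48; payment $486.30; balance $1,970.18
Installment 6: opening $1,970.18; interest $76.37 → $2,046.55; payment $486.30; balance $1,560.25
Installment 7: opening $1,560.25; interest $76.37 → $1,636.62; payment $486.30; balance $1,150.32
Installment 8: opening $1,150.32; interest $76.37 → $1,226.69; payment $486.30; balance $740.39
Installment 9: opening $740.39; interest $76.37 → $816.76; payment $486.30; balance $330.46
Installment 10: opening $330.46; interest $76.37 → $406.83; payment $406.83; balance $0.00
Total interest: $76.37 + $76.37 + $76.37 + $76.37 + $76.37 + $76.37 + $76.37 + $76.37 + $76.37 + $76.37 = $763.70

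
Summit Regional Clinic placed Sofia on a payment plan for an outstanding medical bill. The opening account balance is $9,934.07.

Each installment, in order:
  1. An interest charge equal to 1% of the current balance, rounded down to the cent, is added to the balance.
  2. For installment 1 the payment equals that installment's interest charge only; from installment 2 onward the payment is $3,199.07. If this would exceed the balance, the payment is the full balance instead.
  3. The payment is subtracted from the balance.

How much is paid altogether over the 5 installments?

Installment 1: opening $9,934.07; interest $99.34 → $10,033.41; payment $99.34; balance $9,934.07
Installment 2: opening $9,934.07; interest $99.34 → $10,033.41; payment $3,199.07; balance $6,834.34
Installment 3: opening $6,834.34; interest $68.34 → $6,902.68; payment $3,199.07; balance $3,703.61
Installment 4: opening $3,703.61; interest $37.03 → $3,740.64; payment $3,199.07; balance $541.57
Installment 5: opening $541.57; interest $5.41 → $546.98; payment $546.98; balance $0.00
Total paid: $10,243.53

$10,243.53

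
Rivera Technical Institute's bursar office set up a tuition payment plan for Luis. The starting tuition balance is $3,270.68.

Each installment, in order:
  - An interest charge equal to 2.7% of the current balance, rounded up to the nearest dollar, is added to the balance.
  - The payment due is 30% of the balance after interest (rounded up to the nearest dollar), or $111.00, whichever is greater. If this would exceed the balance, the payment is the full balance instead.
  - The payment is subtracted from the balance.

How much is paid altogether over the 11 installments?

$3,576.68

Installment 1: $3,270.68 +$89.00 interest = $3,359.68; pay $1,008.00 → $2,351.68
Installment 2: $2,351.68 +$64.00 interest = $2,415.68; pay $725.00 → $1,690.68
Installment 3: $1,690.68 +$46.00 interest = $1,736.68; pay $522.00 → $1,214.68
Installment 4: $1,214.68 +$33.00 interest = $1,247.68; pay $375.00 → $872.68
Installment 5: $872.68 +$24.00 interest = $896.68; pay $270.00 → $626.68
Installment 6: $626.68 +$17.00 interest = $643.68; pay $194.00 → $449.68
Installment 7: $449.68 +$13.00 interest = $462.68; pay $139.00 → $323.68
Installment 8: $323.68 +$9.00 interest = $332.68; pay $111.00 → $221.68
Installment 9: $221.68 +$6.00 interest = $227.68; pay $111.00 → $116.68
Installment 10: $116.68 +$4.00 interest = $120.68; pay $111.00 → $9.68
Installment 11: $9.68 +$1.00 interest = $10.68; pay $10.68 → $0.00
Total paid: $3,576.68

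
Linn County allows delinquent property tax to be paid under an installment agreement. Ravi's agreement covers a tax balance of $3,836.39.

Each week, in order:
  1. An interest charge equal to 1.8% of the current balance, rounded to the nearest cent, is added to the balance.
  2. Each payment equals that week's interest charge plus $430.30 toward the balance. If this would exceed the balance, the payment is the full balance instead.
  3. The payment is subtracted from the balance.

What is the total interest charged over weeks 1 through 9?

$342.66

Week 1: $3,836.39 +$69.06 interest = $3,905.45; pay $499.36 → $3,406.09
Week 2: $3,406.09 +$61.31 interest = $3,467.40; pay $491.61 → $2,975.79
Week 3: $2,975.79 +$53.56 interest = $3,029.35; pay $483.86 → $2,545.49
Week 4: $2,545.49 +$45.82 interest = $2,591.31; pay $476.12 → $2,115.19
Week 5: $2,115.19 +$38.07 interest = $2,153.26; pay $468.37 → $1,684.89
Week 6: $1,684.89 +$30.33 interest = $1,715.22; pay $460.63 → $1,254.59
Week 7: $1,254.59 +$22.58 interest = $1,277.17; pay $452.88 → $824.29
Week 8: $824.29 +$14.84 interest = $839.13; pay $445.14 → $393.99
Week 9: $393.99 +$7.09 interest = $401.08; pay $401.08 → $0.00
Total interest: $69.06 + $61.31 + $53.56 + $45.82 + $38.07 + $30.33 + $22.58 + $14.84 + $7.09 = $342.66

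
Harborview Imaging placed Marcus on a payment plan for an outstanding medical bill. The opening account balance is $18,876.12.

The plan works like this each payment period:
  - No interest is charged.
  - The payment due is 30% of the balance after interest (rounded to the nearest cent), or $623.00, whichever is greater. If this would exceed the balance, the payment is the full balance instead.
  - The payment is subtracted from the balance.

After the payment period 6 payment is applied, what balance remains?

Payment period 1: $18,876.12 − $5,662.84 → $13,213.28
Payment period 2: $13,213.28 − $3,963.98 → $9,249.30
Payment period 3: $9,249.30 − $2,774.79 → $6,474.51
Payment period 4: $6,474.51 − $1,942.35 → $4,532.16
Payment period 5: $4,532.16 − $1,359.65 → $3,172.51
Payment period 6: $3,172.51 − $951.75 → $2,220.76

$2,220.76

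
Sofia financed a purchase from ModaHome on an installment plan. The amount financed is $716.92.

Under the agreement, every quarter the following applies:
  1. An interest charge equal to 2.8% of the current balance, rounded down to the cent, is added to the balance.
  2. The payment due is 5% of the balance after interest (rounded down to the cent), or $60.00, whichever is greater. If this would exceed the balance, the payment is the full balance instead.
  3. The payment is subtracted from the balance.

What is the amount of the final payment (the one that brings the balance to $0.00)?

Quarter 1: opening $716.92; interest $20.07 → $736.99; payment $60.00; balance $676.99
Quarter 2: opening $676.99; interest $18.95 → $695.94; payment $60.00; balance $635.94
Quarter 3: opening $635.94; interest $17.80 → $653.74; payment $60.00; balance $593.74
Quarter 4: opening $593.74; interest $16.62 → $610.36; payment $60.00; balance $550.36
Quarter 5: opening $550.36; interest $15.41 → $565.77; payment $60.00; balance $505.77
Quarter 6: opening $505.77; interest $14.16 → $519.93; payment $60.00; balance $459.93
Quarter 7: opening $459.93; interest $12.87 → $472.80; payment $60.00; balance $412.80
Quarter 8: opening $412.80; interest $11.55 → $424.35; payment $60.00; balance $364.35
Quarter 9: opening $364.35; interest $10.20 → $374.55; payment $60.00; balance $314.55
Quarter 10: opening $314.55; interest $8.80 → $323.35; payment $60.00; balance $263.35
Quarter 11: opening $263.35; interest $7.37 → $270.72; payment $60.00; balance $210.72
Quarter 12: opening $210.72; interest $5.90 → $216.62; payment $60.00; balance $156.62
Quarter 13: opening $156.62; interest $4.38 → $161.00; payment $60.00; balance $101.00
Quarter 14: opening $101.00; interest $2.82 → $103.82; payment $60.00; balance $43.82
Quarter 15: opening $43.82; interest $1.22 → $45.04; payment $45.04; balance $0.00

$45.04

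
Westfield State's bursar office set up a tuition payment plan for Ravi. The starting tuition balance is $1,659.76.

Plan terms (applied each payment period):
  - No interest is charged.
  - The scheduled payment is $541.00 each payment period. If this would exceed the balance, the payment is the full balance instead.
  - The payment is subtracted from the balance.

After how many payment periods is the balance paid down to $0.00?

4

# | Opening | Payment | End bal
1 | $1,659.76 | $541.00 | $1,118.76
2 | $1,118.76 | $541.00 | $577.76
3 | $577.76 | $541.00 | $36.76
4 | $36.76 | $36.76 | $0.00
Balance reaches $0.00 in payment period 4.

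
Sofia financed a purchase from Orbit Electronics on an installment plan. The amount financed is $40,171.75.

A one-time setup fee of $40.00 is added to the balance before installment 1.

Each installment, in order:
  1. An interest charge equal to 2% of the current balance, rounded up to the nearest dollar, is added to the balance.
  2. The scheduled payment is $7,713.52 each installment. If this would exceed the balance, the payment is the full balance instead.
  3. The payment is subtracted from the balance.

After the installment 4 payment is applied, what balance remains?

$11,737.67

Installment 1: opening $40,211.75; interest $805.00 → $41,016.75; payment $7,713.52; balance $33,303.23
Installment 2: opening $33,303.23; interest $667.00 → $33,970.23; payment $7,713.52; balance $26,256.71
Installment 3: opening $26,256.71; interest $526.00 → $26,782.71; payment $7,713.52; balance $19,069.19
Installment 4: opening $19,069.19; interest $382.00 → $19,451.19; payment $7,713.52; balance $11,737.67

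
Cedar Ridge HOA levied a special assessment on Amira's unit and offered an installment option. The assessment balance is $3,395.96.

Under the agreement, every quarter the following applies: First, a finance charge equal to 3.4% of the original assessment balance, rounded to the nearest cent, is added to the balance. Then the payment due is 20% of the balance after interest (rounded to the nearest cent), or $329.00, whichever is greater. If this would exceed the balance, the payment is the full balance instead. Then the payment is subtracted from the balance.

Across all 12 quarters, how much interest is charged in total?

$1,385.52

Quarter 1: opening $3,395.96; interest $115.46 → $3,511.42; payment $702.28; balance $2,809.14
Quarter 2: opening $2,809.14; interest $115.46 → $2,924.60; payment $584.92; balance $2,339.68
Quarter 3: opening $2,339.68; interest $115.46 → $2,455.14; payment $491.03; balance $1,964.11
Quarter 4: opening $1,964.11; interest $115.46 → $2,079.57; payment $415.91; balance $1,663.66
Quarter 5: opening $1,663.66; interest $115.46 → $1,779.12; payment $355.82; balance $1,423.30
Quarter 6: opening $1,423.30; interest $115.46 → $1,538.76; payment $329.00; balance $1,209.76
Quarter 7: opening $1,209.76; interest $115.46 → $1,325.22; payment $329.00; balance $996.22
Quarter 8: opening $996.22; interest $115.46 → $1,111.68; payment $329.00; balance $782.68
Quarter 9: opening $782.68; interest $115.46 → $898.14; payment $329.00; balance $569.14
Quarter 10: opening $569.14; interest $115.46 → $684.60; payment $329.00; balance $355.60
Quarter 11: opening $355.60; interest $115.46 → $471.06; payment $329.00; balance $142.06
Quarter 12: opening $142.06; interest $115.46 → $257.52; payment $257.52; balance $0.00
Total interest: $115.46 + $115.46 + $115.46 + $115.46 + $115.46 + $115.46 + $115.46 + $115.46 + $115.46 + $115.46 + $115.46 + $115.46 = $1,385.52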